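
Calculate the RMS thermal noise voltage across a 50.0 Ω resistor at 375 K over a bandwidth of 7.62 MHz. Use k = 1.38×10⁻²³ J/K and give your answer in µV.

2.81 µV

V_n = √(4kTRB)
4kTRB = 4 × 1.38×10⁻²³ × 375 × 5.00×10¹ × 7.62×10⁶ = 7.89×10⁻¹² V²
V_n = √(7.89×10⁻¹²) = 2.81×10⁻⁶ V = 2.81 µV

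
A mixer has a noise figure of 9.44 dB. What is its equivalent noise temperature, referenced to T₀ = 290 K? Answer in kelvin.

2259 K

F = 10^(9.44/10) = 8.79023
T_e = (F − 1)·T₀ = (8.79023 − 1) × 290 = 2259 K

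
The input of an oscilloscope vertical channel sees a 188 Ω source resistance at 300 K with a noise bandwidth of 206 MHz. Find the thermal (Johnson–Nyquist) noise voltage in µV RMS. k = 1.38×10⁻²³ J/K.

25.3 µV

V_n = √(4kTRB)
4kTRB = 4 × 1.38×10⁻²³ × 300 × 1.88×10² × 2.06×10⁸ = 6.41×10⁻¹⁰ V²
V_n = √(6.41×10⁻¹⁰) = 2.53×10⁻⁵ V = 25.3 µV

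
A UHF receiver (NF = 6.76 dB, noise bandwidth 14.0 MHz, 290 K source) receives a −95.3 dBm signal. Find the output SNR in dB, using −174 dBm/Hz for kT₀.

Noise floor: N = −174 + 10 log₁₀(B) + NF
10 log₁₀(1.40×10⁷) = 71.46 dB
N = −174 + 71.46 + 6.76 = −95.78 dBm
SNR = P_sig − N = −95.3 − (−95.78) = 0.48 dB → 0.5 dB

0.5 dB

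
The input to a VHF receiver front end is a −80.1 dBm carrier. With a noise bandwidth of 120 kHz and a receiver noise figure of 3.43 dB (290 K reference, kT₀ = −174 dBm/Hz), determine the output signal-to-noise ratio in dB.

Noise floor: N = −174 + 10 log₁₀(B) + NF
10 log₁₀(1.20×10⁵) = 50.79 dB
N = −174 + 50.79 + 3.43 = −119.78 dBm
SNR = P_sig − N = −80.1 − (−119.78) = 39.68 dB → 39.7 dB

39.7 dB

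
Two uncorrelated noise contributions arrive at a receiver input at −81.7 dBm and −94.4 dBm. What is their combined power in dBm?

Convert to linear, add, convert back:
P₁ = 6.76×10⁻¹² W, P₂ = 3.63×10⁻¹³ W
P_tot = 7.12×10⁻¹² W → 10 log₁₀(P_tot / 10⁻³) = −81.5 dBm

−81.5 dBm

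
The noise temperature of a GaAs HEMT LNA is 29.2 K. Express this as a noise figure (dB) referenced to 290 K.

F = 1 + T_e/T₀ = 1 + 29.2/290 = 1.10069
NF = 10 log₁₀(1.10069) = 0.417 dB

0.417 dB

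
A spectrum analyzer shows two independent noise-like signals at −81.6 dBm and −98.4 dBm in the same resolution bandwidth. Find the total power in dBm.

Convert to linear, add, convert back:
P₁ = 6.92×10⁻¹² W, P₂ = 1.45×10⁻¹³ W
P_tot = 7.06×10⁻¹² W → 10 log₁₀(P_tot / 10⁻³) = −81.5 dBm

−81.5 dBm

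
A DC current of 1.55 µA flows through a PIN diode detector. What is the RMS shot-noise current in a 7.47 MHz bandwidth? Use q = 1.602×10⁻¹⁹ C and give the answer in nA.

1.93 nA

I_n = √(2qI·B)
2qI·B = 2 × 1.602×10⁻¹⁹ × 1.55×10⁻⁶ × 7.47×10⁶ = 3.71×10⁻¹⁸ A²
I_n = √(3.71×10⁻¹⁸) = 1.93×10⁻⁹ A = 1.93 nA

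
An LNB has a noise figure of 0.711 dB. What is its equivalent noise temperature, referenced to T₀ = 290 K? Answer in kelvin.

F = 10^(0.711/10) = 1.17788
T_e = (F − 1)·T₀ = (1.17788 − 1) × 290 = 51.6 K

51.6 K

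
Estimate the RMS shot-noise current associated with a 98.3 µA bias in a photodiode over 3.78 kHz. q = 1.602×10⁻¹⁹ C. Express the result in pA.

I_n = √(2qI·B)
2qI·B = 2 × 1.602×10⁻¹⁹ × 9.83×10⁻⁵ × 3.78×10³ = 1.19×10⁻¹⁹ A²
I_n = √(1.19×10⁻¹⁹) = 3.45×10⁻¹⁰ A = 345 pA

345 pA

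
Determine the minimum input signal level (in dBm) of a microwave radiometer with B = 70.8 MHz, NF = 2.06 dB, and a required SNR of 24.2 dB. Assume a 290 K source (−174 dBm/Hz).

−69.2 dBm

Sensitivity = −174 + 10 log₁₀(B) + NF + SNR_min
= −174 + 78.5 + 2.06 + 24.2
= −69.24 dBm → −69.2 dBm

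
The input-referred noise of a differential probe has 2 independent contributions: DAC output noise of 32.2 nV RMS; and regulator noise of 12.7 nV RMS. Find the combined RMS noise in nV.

34.6 nV

Uncorrelated sources add in power (mean-square): V_tot = √(ΣV_i²)
V_tot = √[(3.22×10⁻⁸)² + (1.27×10⁻⁸)²] = 3.46×10⁻⁸ V = 34.6 nV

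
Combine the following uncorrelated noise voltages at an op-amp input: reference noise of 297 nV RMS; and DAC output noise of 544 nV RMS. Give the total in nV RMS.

Uncorrelated sources add in power (mean-square): V_tot = √(ΣV_i²)
V_tot = √[(2.97×10⁻⁷)² + (5.44×10⁻⁷)²] = 6.20×10⁻⁷ V = 620 nV

620 nV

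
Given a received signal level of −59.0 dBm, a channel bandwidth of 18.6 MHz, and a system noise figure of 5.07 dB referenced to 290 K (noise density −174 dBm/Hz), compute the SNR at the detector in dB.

Noise floor: N = −174 + 10 log₁₀(B) + NF
10 log₁₀(1.86×10⁷) = 72.7 dB
N = −174 + 72.7 + 5.07 = −96.23 dBm
SNR = P_sig − N = −59.0 − (−96.23) = 37.23 dB → 37.2 dB

37.2 dB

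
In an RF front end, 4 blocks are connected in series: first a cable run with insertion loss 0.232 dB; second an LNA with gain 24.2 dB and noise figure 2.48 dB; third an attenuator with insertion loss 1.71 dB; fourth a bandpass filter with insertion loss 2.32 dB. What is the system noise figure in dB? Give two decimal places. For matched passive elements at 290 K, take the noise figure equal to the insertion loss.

2.73 dB

Convert to linear (a loss of L dB is a gain of −L dB): F_i = 10^(NF_i/10), G_i = 10^(G_i,dB/10)
  Stage 1: F_1 = 10^(0.232/10) = 1.055, G_1 = 10^(−0.232/10) = 0.9480
  Stage 2: F_2 = 10^(2.48/10) = 1.770, G_2 = 10^(24.2/10) = 263.0
  Stage 3: F_3 = 10^(1.71/10) = 1.483, G_3 = 10^(−1.71/10) = 0.6745
  Stage 4: F_4 = 10^(2.32/10) = 1.706, G_4 = 10^(−2.32/10) = 0.5861
Friis cascade:
  F = 1.055 + (1.770 − 1)/0.9480 + (1.483 − 1)/249.3 + (1.706 − 1)/168.2 = 1.873
NF = 10 log₁₀(1.873) = 2.73 dB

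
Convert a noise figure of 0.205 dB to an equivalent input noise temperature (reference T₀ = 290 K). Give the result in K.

14.0 K

F = 10^(0.205/10) = 1.04833
T_e = (F − 1)·T₀ = (1.04833 − 1) × 290 = 14.0 K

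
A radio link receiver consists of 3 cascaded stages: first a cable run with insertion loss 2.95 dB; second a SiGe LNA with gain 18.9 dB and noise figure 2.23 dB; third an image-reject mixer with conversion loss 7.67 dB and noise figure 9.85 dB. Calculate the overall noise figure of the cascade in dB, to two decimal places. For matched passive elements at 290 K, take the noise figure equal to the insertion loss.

Convert to linear (a loss of L dB is a gain of −L dB): F_i = 10^(NF_i/10), G_i = 10^(G_i,dB/10)
  Stage 1: F_1 = 10^(2.95/10) = 1.972, G_1 = 10^(−2.95/10) = 0.5070
  Stage 2: F_2 = 10^(2.23/10) = 1.671, G_2 = 10^(18.9/10) = 77.62
  Stage 3: F_3 = 10^(9.85/10) = 9.661, G_3 = 10^(−7.67/10) = 0.1710
Friis cascade:
  F = 1.972 + (1.671 − 1)/0.5070 + (9.661 − 1)/39.36 = 3.516
NF = 10 log₁₀(3.516) = 5.46 dB

5.46 dB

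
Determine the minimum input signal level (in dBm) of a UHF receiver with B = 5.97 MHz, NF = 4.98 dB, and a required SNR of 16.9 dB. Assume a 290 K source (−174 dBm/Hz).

−84.4 dBm

Sensitivity = −174 + 10 log₁₀(B) + NF + SNR_min
= −174 + 67.76 + 4.98 + 16.9
= −84.36 dBm → −84.4 dBm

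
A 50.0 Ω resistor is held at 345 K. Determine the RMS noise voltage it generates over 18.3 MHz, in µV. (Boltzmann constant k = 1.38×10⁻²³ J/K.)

4.17 µV

V_n = √(4kTRB)
4kTRB = 4 × 1.38×10⁻²³ × 345 × 5.00×10¹ × 1.83×10⁷ = 1.74×10⁻¹¹ V²
V_n = √(1.74×10⁻¹¹) = 4.17×10⁻⁶ V = 4.17 µV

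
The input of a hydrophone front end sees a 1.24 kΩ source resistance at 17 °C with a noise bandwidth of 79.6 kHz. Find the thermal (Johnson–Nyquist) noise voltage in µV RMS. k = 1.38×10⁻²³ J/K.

T = 17 °C + 273.15 = 290.15 K
V_n = √(4kTRB)
4kTRB = 4 × 1.38×10⁻²³ × 290.15 × 1.24×10³ × 7.96×10⁴ = 1.58×10⁻¹² V²
V_n = √(1.58×10⁻¹²) = 1.26×10⁻⁶ V = 1.26 µV

1.26 µV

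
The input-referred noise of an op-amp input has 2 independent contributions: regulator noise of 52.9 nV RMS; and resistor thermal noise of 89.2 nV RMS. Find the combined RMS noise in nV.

104 nV

Uncorrelated sources add in power (mean-square): V_tot = √(ΣV_i²)
V_tot = √[(5.29×10⁻⁸)² + (8.92×10⁻⁸)²] = 1.04×10⁻⁷ V = 104 nV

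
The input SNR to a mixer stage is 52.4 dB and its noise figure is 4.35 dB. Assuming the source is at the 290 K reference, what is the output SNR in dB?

48.05 dB

By definition F = SNR_in/SNR_out, so in dB: SNR_out = SNR_in − NF
SNR_out = 52.4 − 4.35 = 48.05 dB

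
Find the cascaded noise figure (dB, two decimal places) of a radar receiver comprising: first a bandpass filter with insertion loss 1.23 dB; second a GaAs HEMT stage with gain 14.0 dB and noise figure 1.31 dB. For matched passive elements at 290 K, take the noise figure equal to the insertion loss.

Convert to linear (a loss of L dB is a gain of −L dB): F_i = 10^(NF_i/10), G_i = 10^(G_i,dB/10)
  Stage 1: F_1 = 10^(1.23/10) = 1.327, G_1 = 10^(−1.23/10) = 0.7534
  Stage 2: F_2 = 10^(1.31/10) = 1.352, G_2 = 10^(14.0/10) = 25.12
Friis cascade:
  F = 1.327 + (1.352 − 1)/0.7534 = 1.795
NF = 10 log₁₀(1.795) = 2.54 dB

2.54 dB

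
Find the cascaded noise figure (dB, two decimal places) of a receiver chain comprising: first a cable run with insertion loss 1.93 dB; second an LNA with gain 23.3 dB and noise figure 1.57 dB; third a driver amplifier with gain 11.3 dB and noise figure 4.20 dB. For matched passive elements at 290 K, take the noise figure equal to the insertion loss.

Convert to linear (a loss of L dB is a gain of −L dB): F_i = 10^(NF_i/10), G_i = 10^(G_i,dB/10)
  Stage 1: F_1 = 10^(1.93/10) = 1.560, G_1 = 10^(−1.93/10) = 0.6412
  Stage 2: F_2 = 10^(1.57/10) = 1.435, G_2 = 10^(23.3/10) = 213.8
  Stage 3: F_3 = 10^(4.20/10) = 2.630, G_3 = 10^(11.3/10) = 13.49
Friis cascade:
  F = 1.560 + (1.435 − 1)/0.6412 + (2.630 − 1)/137.1 = 2.251
NF = 10 log₁₀(2.251) = 3.52 dB

3.52 dB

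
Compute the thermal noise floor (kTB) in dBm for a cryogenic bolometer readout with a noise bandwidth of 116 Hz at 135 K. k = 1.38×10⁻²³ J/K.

−156.7 dBm

P_n = kTB = 1.38×10⁻²³ × 135 × 1.16×10² = 2.16×10⁻¹⁹ W
In dBm: 10 log₁₀(2.16×10⁻¹⁹ / 10⁻³) = −156.7 dBm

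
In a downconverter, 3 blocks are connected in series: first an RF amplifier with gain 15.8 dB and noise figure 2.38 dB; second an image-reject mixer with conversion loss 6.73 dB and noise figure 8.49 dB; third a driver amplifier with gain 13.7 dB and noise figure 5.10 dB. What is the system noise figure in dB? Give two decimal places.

Convert to linear (a loss of L dB is a gain of −L dB): F_i = 10^(NF_i/10), G_i = 10^(G_i,dB/10)
  Stage 1: F_1 = 10^(2.38/10) = 1.730, G_1 = 10^(15.8/10) = 38.02
  Stage 2: F_2 = 10^(8.49/10) = 7.063, G_2 = 10^(−6.73/10) = 0.2123
  Stage 3: F_3 = 10^(5.10/10) = 3.236, G_3 = 10^(13.7/10) = 23.44
Friis cascade:
  F = 1.730 + (7.063 − 1)/38.02 + (3.236 − 1)/8.072 = 2.166
NF = 10 log₁₀(2.166) = 3.36 dB

3.36 dB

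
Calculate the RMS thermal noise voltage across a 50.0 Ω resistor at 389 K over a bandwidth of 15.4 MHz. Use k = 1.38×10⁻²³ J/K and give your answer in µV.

4.07 µV

V_n = √(4kTRB)
4kTRB = 4 × 1.38×10⁻²³ × 389 × 5.00×10¹ × 1.54×10⁷ = 1.65×10⁻¹¹ V²
V_n = √(1.65×10⁻¹¹) = 4.07×10⁻⁶ V = 4.07 µV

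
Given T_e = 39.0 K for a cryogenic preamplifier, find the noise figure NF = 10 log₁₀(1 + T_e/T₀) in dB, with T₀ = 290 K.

0.548 dB

F = 1 + T_e/T₀ = 1 + 39.0/290 = 1.13448
NF = 10 log₁₀(1.13448) = 0.548 dB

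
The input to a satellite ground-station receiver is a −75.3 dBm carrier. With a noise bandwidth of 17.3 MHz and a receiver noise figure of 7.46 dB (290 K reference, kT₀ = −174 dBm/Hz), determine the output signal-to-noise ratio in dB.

Noise floor: N = −174 + 10 log₁₀(B) + NF
10 log₁₀(1.73×10⁷) = 72.38 dB
N = −174 + 72.38 + 7.46 = −94.16 dBm
SNR = P_sig − N = −75.3 − (−94.16) = 18.86 dB → 18.9 dB

18.9 dB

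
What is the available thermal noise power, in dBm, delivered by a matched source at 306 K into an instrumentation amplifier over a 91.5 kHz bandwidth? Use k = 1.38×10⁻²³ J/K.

−124.1 dBm

P_n = kTB = 1.38×10⁻²³ × 306 × 9.15×10⁴ = 3.86×10⁻¹⁶ W
In dBm: 10 log₁₀(3.86×10⁻¹⁶ / 10⁻³) = −124.1 dBm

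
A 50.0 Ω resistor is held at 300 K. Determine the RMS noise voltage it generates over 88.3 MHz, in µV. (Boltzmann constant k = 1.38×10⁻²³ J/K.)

V_n = √(4kTRB)
4kTRB = 4 × 1.38×10⁻²³ × 300 × 5.00×10¹ × 8.83×10⁷ = 7.31×10⁻¹¹ V²
V_n = √(7.31×10⁻¹¹) = 8.55×10⁻⁶ V = 8.55 µV

8.55 µV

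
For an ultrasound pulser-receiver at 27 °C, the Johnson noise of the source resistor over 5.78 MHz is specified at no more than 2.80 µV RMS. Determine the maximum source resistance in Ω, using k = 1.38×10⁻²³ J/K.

T = 27 °C + 273.15 = 300.15 K
Johnson–Nyquist: V_n = √(4kTRB) ⇒ R = V_n² / (4kTB)
4kTB = 4 × 1.38×10⁻²³ × 300.15 × 5.78×10⁶ = 9.58×10⁻¹⁴
R = (2.80×10⁻⁶)² / 9.58×10⁻¹⁴ = 8.19×10¹ Ω = 81.9 Ω

81.9 Ω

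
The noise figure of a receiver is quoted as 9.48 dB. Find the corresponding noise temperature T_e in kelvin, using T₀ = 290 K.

2283 K

F = 10^(9.48/10) = 8.87156
T_e = (F − 1)·T₀ = (8.87156 − 1) × 290 = 2283 K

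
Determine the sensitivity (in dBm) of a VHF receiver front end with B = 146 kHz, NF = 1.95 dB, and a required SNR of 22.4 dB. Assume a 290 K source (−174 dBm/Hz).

−98.0 dBm

Sensitivity = −174 + 10 log₁₀(B) + NF + SNR_min
= −174 + 51.64 + 1.95 + 22.4
= −98.01 dBm → −98.0 dBm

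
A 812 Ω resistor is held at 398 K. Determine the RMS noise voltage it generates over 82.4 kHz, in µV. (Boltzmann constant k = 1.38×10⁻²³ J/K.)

V_n = √(4kTRB)
4kTRB = 4 × 1.38×10⁻²³ × 398 × 8.12×10² × 8.24×10⁴ = 1.47×10⁻¹² V²
V_n = √(1.47×10⁻¹²) = 1.21×10⁻⁶ V = 1.21 µV

1.21 µV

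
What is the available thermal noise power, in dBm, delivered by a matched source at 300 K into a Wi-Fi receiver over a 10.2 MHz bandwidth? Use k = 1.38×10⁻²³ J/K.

P_n = kTB = 1.38×10⁻²³ × 300 × 1.02×10⁷ = 4.22×10⁻¹⁴ W
In dBm: 10 log₁₀(4.22×10⁻¹⁴ / 10⁻³) = −103.7 dBm

−103.7 dBm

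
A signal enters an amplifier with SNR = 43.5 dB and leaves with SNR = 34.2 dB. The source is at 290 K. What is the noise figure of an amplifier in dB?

9.3 dB

NF (dB) = SNR_in(dB) − SNR_out(dB) when the source is at T₀
NF = 43.5 − 34.2 = 9.3 dB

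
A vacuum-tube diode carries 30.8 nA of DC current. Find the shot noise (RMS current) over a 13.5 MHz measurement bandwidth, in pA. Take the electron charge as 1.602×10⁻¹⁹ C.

365 pA

I_n = √(2qI·B)
2qI·B = 2 × 1.602×10⁻¹⁹ × 3.08×10⁻⁸ × 1.35×10⁷ = 1.33×10⁻¹⁹ A²
I_n = √(1.33×10⁻¹⁹) = 3.65×10⁻¹⁰ A = 365 pA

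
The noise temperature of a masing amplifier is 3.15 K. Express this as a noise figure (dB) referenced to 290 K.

F = 1 + T_e/T₀ = 1 + 3.15/290 = 1.01086
NF = 10 log₁₀(1.01086) = 0.047 dB

0.047 dB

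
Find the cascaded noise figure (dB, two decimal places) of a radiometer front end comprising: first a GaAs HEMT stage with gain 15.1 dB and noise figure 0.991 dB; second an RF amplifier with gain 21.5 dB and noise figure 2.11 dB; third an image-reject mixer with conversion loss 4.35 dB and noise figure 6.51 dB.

Convert to linear (a loss of L dB is a gain of −L dB): F_i = 10^(NF_i/10), G_i = 10^(G_i,dB/10)
  Stage 1: F_1 = 10^(0.991/10) = 1.256, G_1 = 10^(15.1/10) = 32.36
  Stage 2: F_2 = 10^(2.11/10) = 1.626, G_2 = 10^(21.5/10) = 141.3
  Stage 3: F_3 = 10^(6.51/10) = 4.477, G_3 = 10^(−4.35/10) = 0.3673
Friis cascade:
  F = 1.256 + (1.626 − 1)/32.36 + (4.477 − 1)/4571 = 1.276
NF = 10 log₁₀(1.276) = 1.06 dB

1.06 dB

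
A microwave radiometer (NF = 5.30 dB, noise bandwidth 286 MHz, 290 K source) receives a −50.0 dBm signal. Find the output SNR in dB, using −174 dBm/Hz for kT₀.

34.1 dB

Noise floor: N = −174 + 10 log₁₀(B) + NF
10 log₁₀(2.86×10⁸) = 84.56 dB
N = −174 + 84.56 + 5.30 = −84.14 dBm
SNR = P_sig − N = −50.0 − (−84.14) = 34.14 dB → 34.1 dB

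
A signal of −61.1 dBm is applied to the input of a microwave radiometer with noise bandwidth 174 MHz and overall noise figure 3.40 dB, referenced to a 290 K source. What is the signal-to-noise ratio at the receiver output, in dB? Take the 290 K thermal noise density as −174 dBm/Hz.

Noise floor: N = −174 + 10 log₁₀(B) + NF
10 log₁₀(1.74×10⁸) = 82.41 dB
N = −174 + 82.41 + 3.40 = −88.19 dBm
SNR = P_sig − N = −61.1 − (−88.19) = 27.09 dB → 27.1 dB

27.1 dB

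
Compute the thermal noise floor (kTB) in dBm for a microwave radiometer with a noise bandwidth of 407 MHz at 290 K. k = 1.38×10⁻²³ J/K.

−87.9 dBm

P_n = kTB = 1.38×10⁻²³ × 290 × 4.07×10⁸ = 1.63×10⁻¹² W
In dBm: 10 log₁₀(1.63×10⁻¹² / 10⁻³) = −87.9 dBm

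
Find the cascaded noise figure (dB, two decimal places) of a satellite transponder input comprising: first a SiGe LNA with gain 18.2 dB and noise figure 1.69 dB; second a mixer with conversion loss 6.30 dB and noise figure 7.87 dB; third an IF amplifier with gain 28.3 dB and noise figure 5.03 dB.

2.29 dB

Convert to linear (a loss of L dB is a gain of −L dB): F_i = 10^(NF_i/10), G_i = 10^(G_i,dB/10)
  Stage 1: F_1 = 10^(1.69/10) = 1.476, G_1 = 10^(18.2/10) = 66.07
  Stage 2: F_2 = 10^(7.87/10) = 6.124, G_2 = 10^(−6.30/10) = 0.2344
  Stage 3: F_3 = 10^(5.03/10) = 3.184, G_3 = 10^(28.3/10) = 676.1
Friis cascade:
  F = 1.476 + (6.124 − 1)/66.07 + (3.184 − 1)/15.49 = 1.694
NF = 10 log₁₀(1.694) = 2.29 dB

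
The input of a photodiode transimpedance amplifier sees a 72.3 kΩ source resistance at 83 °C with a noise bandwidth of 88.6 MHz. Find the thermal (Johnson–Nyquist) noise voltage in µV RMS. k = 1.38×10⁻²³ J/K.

355 µV

T = 83 °C + 273.15 = 356.15 K
V_n = √(4kTRB)
4kTRB = 4 × 1.38×10⁻²³ × 356.15 × 7.23×10⁴ × 8.86×10⁷ = 1.26×10⁻⁷ V²
V_n = √(1.26×10⁻⁷) = 3.55×10⁻⁴ V = 355 µV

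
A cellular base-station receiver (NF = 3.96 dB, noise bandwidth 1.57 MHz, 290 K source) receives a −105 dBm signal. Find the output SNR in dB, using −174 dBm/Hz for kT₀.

Noise floor: N = −174 + 10 log₁₀(B) + NF
10 log₁₀(1.57×10⁶) = 61.96 dB
N = −174 + 61.96 + 3.96 = −108.08 dBm
SNR = P_sig − N = −105 − (−108.08) = 3.08 dB → 3.1 dB

3.1 dB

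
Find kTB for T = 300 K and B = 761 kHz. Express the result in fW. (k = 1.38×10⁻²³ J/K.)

3.15 fW

P_n = kTB = 1.38×10⁻²³ × 300 × 7.61×10⁵ = 3.15×10⁻¹⁵ W = 3.15 fW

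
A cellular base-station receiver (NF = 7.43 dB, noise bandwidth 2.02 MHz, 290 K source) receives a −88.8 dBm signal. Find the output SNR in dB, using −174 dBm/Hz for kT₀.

14.7 dB

Noise floor: N = −174 + 10 log₁₀(B) + NF
10 log₁₀(2.02×10⁶) = 63.05 dB
N = −174 + 63.05 + 7.43 = −103.52 dBm
SNR = P_sig − N = −88.8 − (−103.52) = 14.72 dB → 14.7 dB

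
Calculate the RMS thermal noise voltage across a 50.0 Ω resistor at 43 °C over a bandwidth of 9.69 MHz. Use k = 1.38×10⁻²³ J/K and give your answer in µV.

T = 43 °C + 273.15 = 316.15 K
V_n = √(4kTRB)
4kTRB = 4 × 1.38×10⁻²³ × 316.15 × 5.00×10¹ × 9.69×10⁶ = 8.46×10⁻¹² V²
V_n = √(8.46×10⁻¹²) = 2.91×10⁻⁶ V = 2.91 µV

2.91 µV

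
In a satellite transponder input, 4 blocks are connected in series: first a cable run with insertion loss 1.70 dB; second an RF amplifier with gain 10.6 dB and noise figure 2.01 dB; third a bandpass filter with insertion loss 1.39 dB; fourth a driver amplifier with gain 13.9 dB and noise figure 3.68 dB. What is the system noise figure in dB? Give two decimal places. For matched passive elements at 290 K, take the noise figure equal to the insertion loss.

4.21 dB

Convert to linear (a loss of L dB is a gain of −L dB): F_i = 10^(NF_i/10), G_i = 10^(G_i,dB/10)
  Stage 1: F_1 = 10^(1.70/10) = 1.479, G_1 = 10^(−1.70/10) = 0.6761
  Stage 2: F_2 = 10^(2.01/10) = 1.589, G_2 = 10^(10.6/10) = 11.48
  Stage 3: F_3 = 10^(1.39/10) = 1.377, G_3 = 10^(−1.39/10) = 0.7261
  Stage 4: F_4 = 10^(3.68/10) = 2.333, G_4 = 10^(13.9/10) = 24.55
Friis cascade:
  F = 1.479 + (1.589 − 1)/0.6761 + (1.377 − 1)/7.762 + (2.333 − 1)/5.636 = 2.635
NF = 10 log₁₀(2.635) = 4.21 dB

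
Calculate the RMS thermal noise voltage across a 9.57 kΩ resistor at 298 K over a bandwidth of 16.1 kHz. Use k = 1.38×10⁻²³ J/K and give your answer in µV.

V_n = √(4kTRB)
4kTRB = 4 × 1.38×10⁻²³ × 298 × 9.57×10³ × 1.61×10⁴ = 2.53×10⁻¹² V²
V_n = √(2.53×10⁻¹²) = 1.59×10⁻⁶ V = 1.59 µV

1.59 µV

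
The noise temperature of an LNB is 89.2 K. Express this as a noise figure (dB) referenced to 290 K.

F = 1 + T_e/T₀ = 1 + 89.2/290 = 1.30759
NF = 10 log₁₀(1.30759) = 1.16 dB

1.16 dB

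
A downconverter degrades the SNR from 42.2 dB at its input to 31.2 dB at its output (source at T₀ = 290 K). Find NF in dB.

11.0 dB

NF (dB) = SNR_in(dB) − SNR_out(dB) when the source is at T₀
NF = 42.2 − 31.2 = 11.0 dB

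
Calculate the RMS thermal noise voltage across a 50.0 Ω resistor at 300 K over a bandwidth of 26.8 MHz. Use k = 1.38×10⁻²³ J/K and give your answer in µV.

V_n = √(4kTRB)
4kTRB = 4 × 1.38×10⁻²³ × 300 × 5.00×10¹ × 2.68×10⁷ = 2.22×10⁻¹¹ V²
V_n = √(2.22×10⁻¹¹) = 4.71×10⁻⁶ V = 4.71 µV

4.71 µV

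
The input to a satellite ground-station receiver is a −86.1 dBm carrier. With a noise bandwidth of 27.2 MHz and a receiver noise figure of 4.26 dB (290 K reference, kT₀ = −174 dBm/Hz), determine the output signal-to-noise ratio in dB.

9.3 dB

Noise floor: N = −174 + 10 log₁₀(B) + NF
10 log₁₀(2.72×10⁷) = 74.35 dB
N = −174 + 74.35 + 4.26 = −95.39 dBm
SNR = P_sig − N = −86.1 − (−95.39) = 9.29 dB → 9.3 dB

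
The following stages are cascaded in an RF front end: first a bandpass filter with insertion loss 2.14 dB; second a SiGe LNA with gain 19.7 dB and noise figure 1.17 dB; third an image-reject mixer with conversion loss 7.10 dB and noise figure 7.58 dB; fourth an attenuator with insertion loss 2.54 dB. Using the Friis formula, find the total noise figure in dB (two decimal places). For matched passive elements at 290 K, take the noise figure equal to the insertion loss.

3.61 dB

Convert to linear (a loss of L dB is a gain of −L dB): F_i = 10^(NF_i/10), G_i = 10^(G_i,dB/10)
  Stage 1: F_1 = 10^(2.14/10) = 1.637, G_1 = 10^(−2.14/10) = 0.6109
  Stage 2: F_2 = 10^(1.17/10) = 1.309, G_2 = 10^(19.7/10) = 93.33
  Stage 3: F_3 = 10^(7.58/10) = 5.728, G_3 = 10^(−7.10/10) = 0.1950
  Stage 4: F_4 = 10^(2.54/10) = 1.795, G_4 = 10^(−2.54/10) = 0.5572
Friis cascade:
  F = 1.637 + (1.309 − 1)/0.6109 + (5.728 − 1)/57.02 + (1.795 − 1)/11.12 = 2.297
NF = 10 log₁₀(2.297) = 3.61 dB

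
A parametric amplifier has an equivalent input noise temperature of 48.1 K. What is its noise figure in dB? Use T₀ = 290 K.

F = 1 + T_e/T₀ = 1 + 48.1/290 = 1.16586
NF = 10 log₁₀(1.16586) = 0.666 dB

0.666 dB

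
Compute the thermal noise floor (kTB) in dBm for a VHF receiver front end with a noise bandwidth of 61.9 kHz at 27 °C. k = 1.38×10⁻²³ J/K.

T = 27 °C + 273.15 = 300.15 K
P_n = kTB = 1.38×10⁻²³ × 300.15 × 6.19×10⁴ = 2.56×10⁻¹⁶ W
In dBm: 10 log₁₀(2.56×10⁻¹⁶ / 10⁻³) = −125.9 dBm

−125.9 dBm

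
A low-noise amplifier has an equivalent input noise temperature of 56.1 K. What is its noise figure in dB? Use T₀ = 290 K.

F = 1 + T_e/T₀ = 1 + 56.1/290 = 1.19345
NF = 10 log₁₀(1.19345) = 0.768 dB

0.768 dB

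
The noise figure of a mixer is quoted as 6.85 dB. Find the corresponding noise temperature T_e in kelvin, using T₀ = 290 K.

1114 K

F = 10^(6.85/10) = 4.84172
T_e = (F − 1)·T₀ = (4.84172 − 1) × 290 = 1114 K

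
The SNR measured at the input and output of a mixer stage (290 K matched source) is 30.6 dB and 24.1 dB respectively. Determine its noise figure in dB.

6.5 dB

NF (dB) = SNR_in(dB) − SNR_out(dB) when the source is at T₀
NF = 30.6 − 24.1 = 6.5 dB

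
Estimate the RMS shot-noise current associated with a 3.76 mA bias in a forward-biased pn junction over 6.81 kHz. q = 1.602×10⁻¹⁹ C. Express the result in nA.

2.86 nA

I_n = √(2qI·B)
2qI·B = 2 × 1.602×10⁻¹⁹ × 3.76×10⁻³ × 6.81×10³ = 8.20×10⁻¹⁸ A²
I_n = √(8.20×10⁻¹⁸) = 2.86×10⁻⁹ A = 2.86 nA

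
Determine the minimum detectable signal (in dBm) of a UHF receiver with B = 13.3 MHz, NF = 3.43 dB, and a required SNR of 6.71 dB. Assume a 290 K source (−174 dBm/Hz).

−92.6 dBm

Sensitivity = −174 + 10 log₁₀(B) + NF + SNR_min
= −174 + 71.24 + 3.43 + 6.71
= −92.62 dBm → −92.6 dBm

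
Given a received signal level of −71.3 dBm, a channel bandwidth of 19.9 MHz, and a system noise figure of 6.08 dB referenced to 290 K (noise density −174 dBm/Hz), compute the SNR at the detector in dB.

23.6 dB

Noise floor: N = −174 + 10 log₁₀(B) + NF
10 log₁₀(1.99×10⁷) = 72.99 dB
N = −174 + 72.99 + 6.08 = −94.93 dBm
SNR = P_sig − N = −71.3 − (−94.93) = 23.63 dB → 23.6 dB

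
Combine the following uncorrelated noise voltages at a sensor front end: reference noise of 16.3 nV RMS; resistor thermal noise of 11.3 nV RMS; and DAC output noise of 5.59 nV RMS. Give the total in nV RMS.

Uncorrelated sources add in power (mean-square): V_tot = √(ΣV_i²)
V_tot = √[(1.63×10⁻⁸)² + (1.13×10⁻⁸)² + (5.59×10⁻⁹)²] = 2.06×10⁻⁸ V = 20.6 nV

20.6 nV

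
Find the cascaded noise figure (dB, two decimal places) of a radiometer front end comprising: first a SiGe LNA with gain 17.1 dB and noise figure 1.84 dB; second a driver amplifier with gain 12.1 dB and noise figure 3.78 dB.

Convert to linear (a loss of L dB is a gain of −L dB): F_i = 10^(NF_i/10), G_i = 10^(G_i,dB/10)
  Stage 1: F_1 = 10^(1.84/10) = 1.528, G_1 = 10^(17.1/10) = 51.29
  Stage 2: F_2 = 10^(3.78/10) = 2.388, G_2 = 10^(12.1/10) = 16.22
Friis cascade:
  F = 1.528 + (2.388 − 1)/51.29 = 1.555
NF = 10 log₁₀(1.555) = 1.92 dB

1.92 dB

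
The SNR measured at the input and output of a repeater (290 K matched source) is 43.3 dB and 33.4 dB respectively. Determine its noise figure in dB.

NF (dB) = SNR_in(dB) − SNR_out(dB) when the source is at T₀
NF = 43.3 − 33.4 = 9.9 dB

9.9 dB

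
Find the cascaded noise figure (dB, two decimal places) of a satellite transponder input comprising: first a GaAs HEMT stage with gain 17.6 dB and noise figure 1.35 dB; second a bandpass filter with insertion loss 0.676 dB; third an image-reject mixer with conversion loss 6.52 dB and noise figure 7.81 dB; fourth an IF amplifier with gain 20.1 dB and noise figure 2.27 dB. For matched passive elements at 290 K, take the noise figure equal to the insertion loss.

Convert to linear (a loss of L dB is a gain of −L dB): F_i = 10^(NF_i/10), G_i = 10^(G_i,dB/10)
  Stage 1: F_1 = 10^(1.35/10) = 1.365, G_1 = 10^(17.6/10) = 57.54
  Stage 2: F_2 = 10^(0.676/10) = 1.168, G_2 = 10^(−0.676/10) = 0.8559
  Stage 3: F_3 = 10^(7.81/10) = 6.039, G_3 = 10^(−6.52/10) = 0.2228
  Stage 4: F_4 = 10^(2.27/10) = 1.687, G_4 = 10^(20.1/10) = 102.3
Friis cascade:
  F = 1.365 + (1.168 − 1)/57.54 + (6.039 − 1)/49.25 + (1.687 − 1)/10.97 = 1.532
NF = 10 log₁₀(1.532) = 1.85 dB

1.85 dB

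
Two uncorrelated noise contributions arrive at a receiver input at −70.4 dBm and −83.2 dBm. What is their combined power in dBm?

−70.2 dBm

Convert to linear, add, convert back:
P₁ = 9.12×10⁻¹¹ W, P₂ = 4.79×10⁻¹² W
P_tot = 9.60×10⁻¹¹ W → 10 log₁₀(P_tot / 10⁻³) = −70.2 dBm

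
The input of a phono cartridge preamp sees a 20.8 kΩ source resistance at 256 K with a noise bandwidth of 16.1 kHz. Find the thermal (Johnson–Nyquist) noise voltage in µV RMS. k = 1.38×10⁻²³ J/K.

2.18 µV

V_n = √(4kTRB)
4kTRB = 4 × 1.38×10⁻²³ × 256 × 2.08×10⁴ × 1.61×10⁴ = 4.73×10⁻¹² V²
V_n = √(4.73×10⁻¹²) = 2.18×10⁻⁶ V = 2.18 µV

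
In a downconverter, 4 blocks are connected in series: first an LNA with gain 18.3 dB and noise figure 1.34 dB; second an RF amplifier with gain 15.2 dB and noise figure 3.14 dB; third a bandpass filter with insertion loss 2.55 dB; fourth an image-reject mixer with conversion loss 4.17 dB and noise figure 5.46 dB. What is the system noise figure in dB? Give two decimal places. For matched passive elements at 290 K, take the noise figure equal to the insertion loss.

Convert to linear (a loss of L dB is a gain of −L dB): F_i = 10^(NF_i/10), G_i = 10^(G_i,dB/10)
  Stage 1: F_1 = 10^(1.34/10) = 1.361, G_1 = 10^(18.3/10) = 67.61
  Stage 2: F_2 = 10^(3.14/10) = 2.061, G_2 = 10^(15.2/10) = 33.11
  Stage 3: F_3 = 10^(2.55/10) = 1.799, G_3 = 10^(−2.55/10) = 0.5559
  Stage 4: F_4 = 10^(5.46/10) = 3.516, G_4 = 10^(−4.17/10) = 0.3828
Friis cascade:
  F = 1.361 + (2.061 − 1)/67.61 + (1.799 − 1)/2239 + (3.516 − 1)/1245 = 1.380
NF = 10 log₁₀(1.380) = 1.40 dB

1.40 dB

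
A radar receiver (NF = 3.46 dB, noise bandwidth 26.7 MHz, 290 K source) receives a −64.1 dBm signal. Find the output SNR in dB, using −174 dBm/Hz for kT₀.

32.2 dB

Noise floor: N = −174 + 10 log₁₀(B) + NF
10 log₁₀(2.67×10⁷) = 74.27 dB
N = −174 + 74.27 + 3.46 = −96.27 dBm
SNR = P_sig − N = −64.1 − (−96.27) = 32.17 dB → 32.2 dB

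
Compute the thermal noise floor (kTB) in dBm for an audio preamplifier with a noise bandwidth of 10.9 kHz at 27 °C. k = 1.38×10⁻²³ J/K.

T = 27 °C + 273.15 = 300.15 K
P_n = kTB = 1.38×10⁻²³ × 300.15 × 1.09×10⁴ = 4.51×10⁻¹⁷ W
In dBm: 10 log₁₀(4.51×10⁻¹⁷ / 10⁻³) = −133.5 dBm

−133.5 dBm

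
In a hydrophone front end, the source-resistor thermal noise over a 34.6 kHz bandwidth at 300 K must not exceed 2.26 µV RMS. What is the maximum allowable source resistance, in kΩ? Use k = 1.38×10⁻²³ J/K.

8.91 kΩ

Johnson–Nyquist: V_n = √(4kTRB) ⇒ R = V_n² / (4kTB)
4kTB = 4 × 1.38×10⁻²³ × 300 × 3.46×10⁴ = 5.73×10⁻¹⁶
R = (2.26×10⁻⁶)² / 5.73×10⁻¹⁶ = 8.91×10³ Ω = 8.91 kΩ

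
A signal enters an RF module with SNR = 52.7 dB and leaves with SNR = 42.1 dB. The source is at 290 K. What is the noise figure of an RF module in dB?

NF (dB) = SNR_in(dB) − SNR_out(dB) when the source is at T₀
NF = 52.7 − 42.1 = 10.6 dB

10.6 dB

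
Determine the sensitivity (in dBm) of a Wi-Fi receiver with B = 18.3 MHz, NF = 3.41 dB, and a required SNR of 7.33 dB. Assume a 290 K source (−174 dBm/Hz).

Sensitivity = −174 + 10 log₁₀(B) + NF + SNR_min
= −174 + 72.62 + 3.41 + 7.33
= −90.64 dBm → −90.6 dBm

−90.6 dBm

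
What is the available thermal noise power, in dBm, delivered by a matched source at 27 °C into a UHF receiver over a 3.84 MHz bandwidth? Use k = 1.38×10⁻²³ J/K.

T = 27 °C + 273.15 = 300.15 K
P_n = kTB = 1.38×10⁻²³ × 300.15 × 3.84×10⁶ = 1.59×10⁻¹⁴ W
In dBm: 10 log₁₀(1.59×10⁻¹⁴ / 10⁻³) = −108.0 dBm

−108.0 dBm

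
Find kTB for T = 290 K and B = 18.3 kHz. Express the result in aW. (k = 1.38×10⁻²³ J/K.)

73.2 aW

P_n = kTB = 1.38×10⁻²³ × 290 × 1.83×10⁴ = 7.32×10⁻¹⁷ W = 73.2 aW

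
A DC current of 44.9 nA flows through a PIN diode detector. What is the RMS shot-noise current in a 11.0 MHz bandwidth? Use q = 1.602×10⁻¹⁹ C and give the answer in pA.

I_n = √(2qI·B)
2qI·B = 2 × 1.602×10⁻¹⁹ × 4.49×10⁻⁸ × 1.10×10⁷ = 1.58×10⁻¹⁹ A²
I_n = √(1.58×10⁻¹⁹) = 3.98×10⁻¹⁰ A = 398 pA

398 pA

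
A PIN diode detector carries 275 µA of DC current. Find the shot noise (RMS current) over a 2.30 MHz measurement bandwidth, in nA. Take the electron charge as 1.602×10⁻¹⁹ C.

14.2 nA

I_n = √(2qI·B)
2qI·B = 2 × 1.602×10⁻¹⁹ × 2.75×10⁻⁴ × 2.30×10⁶ = 2.03×10⁻¹⁶ A²
I_n = √(2.03×10⁻¹⁶) = 1.42×10⁻⁸ A = 14.2 nA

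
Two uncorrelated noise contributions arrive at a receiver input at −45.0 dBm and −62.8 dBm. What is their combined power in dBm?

−44.9 dBm

Convert to linear, add, convert back:
P₁ = 3.16×10⁻⁸ W, P₂ = 5.25×10⁻¹⁰ W
P_tot = 3.21×10⁻⁸ W → 10 log₁₀(P_tot / 10⁻³) = −44.9 dBm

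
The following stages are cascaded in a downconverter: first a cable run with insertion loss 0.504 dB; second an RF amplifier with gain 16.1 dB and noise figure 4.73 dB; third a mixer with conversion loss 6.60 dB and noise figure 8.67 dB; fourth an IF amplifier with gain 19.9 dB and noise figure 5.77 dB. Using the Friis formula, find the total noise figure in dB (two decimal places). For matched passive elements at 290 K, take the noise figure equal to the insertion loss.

Convert to linear (a loss of L dB is a gain of −L dB): F_i = 10^(NF_i/10), G_i = 10^(G_i,dB/10)
  Stage 1: F_1 = 10^(0.504/10) = 1.123, G_1 = 10^(−0.504/10) = 0.8904
  Stage 2: F_2 = 10^(4.73/10) = 2.972, G_2 = 10^(16.1/10) = 40.74
  Stage 3: F_3 = 10^(8.67/10) = 7.362, G_3 = 10^(−6.60/10) = 0.2188
  Stage 4: F_4 = 10^(5.77/10) = 3.776, G_4 = 10^(19.9/10) = 97.72
Friis cascade:
  F = 1.123 + (2.972 − 1)/0.8904 + (7.362 − 1)/36.27 + (3.776 − 1)/7.936 = 3.862
NF = 10 log₁₀(3.862) = 5.87 dB

5.87 dB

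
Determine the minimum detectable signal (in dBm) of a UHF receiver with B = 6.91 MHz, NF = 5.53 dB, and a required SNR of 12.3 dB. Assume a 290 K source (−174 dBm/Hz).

Sensitivity = −174 + 10 log₁₀(B) + NF + SNR_min
= −174 + 68.39 + 5.53 + 12.3
= −87.78 dBm → −87.8 dBm

−87.8 dBm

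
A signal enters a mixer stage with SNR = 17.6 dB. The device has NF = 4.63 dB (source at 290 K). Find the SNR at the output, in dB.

By definition F = SNR_in/SNR_out, so in dB: SNR_out = SNR_in − NF
SNR_out = 17.6 − 4.63 = 12.97 dB

12.97 dB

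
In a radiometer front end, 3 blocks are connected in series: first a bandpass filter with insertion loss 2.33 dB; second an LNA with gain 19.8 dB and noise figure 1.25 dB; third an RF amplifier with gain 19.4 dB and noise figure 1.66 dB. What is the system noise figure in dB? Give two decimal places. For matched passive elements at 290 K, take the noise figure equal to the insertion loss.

3.60 dB

Convert to linear (a loss of L dB is a gain of −L dB): F_i = 10^(NF_i/10), G_i = 10^(G_i,dB/10)
  Stage 1: F_1 = 10^(2.33/10) = 1.710, G_1 = 10^(−2.33/10) = 0.5848
  Stage 2: F_2 = 10^(1.25/10) = 1.334, G_2 = 10^(19.8/10) = 95.50
  Stage 3: F_3 = 10^(1.66/10) = 1.466, G_3 = 10^(19.4/10) = 87.10
Friis cascade:
  F = 1.710 + (1.334 − 1)/0.5848 + (1.466 − 1)/55.85 = 2.289
NF = 10 log₁₀(2.289) = 3.60 dB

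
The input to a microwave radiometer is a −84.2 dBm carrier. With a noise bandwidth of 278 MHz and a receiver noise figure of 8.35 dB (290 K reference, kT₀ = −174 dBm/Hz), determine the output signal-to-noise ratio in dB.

−3.0 dB

Noise floor: N = −174 + 10 log₁₀(B) + NF
10 log₁₀(2.78×10⁸) = 84.44 dB
N = −174 + 84.44 + 8.35 = −81.21 dBm
SNR = P_sig − N = −84.2 − (−81.21) = −2.99 dB → −3.0 dB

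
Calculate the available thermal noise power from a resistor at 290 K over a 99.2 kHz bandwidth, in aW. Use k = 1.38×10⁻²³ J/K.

P_n = kTB = 1.38×10⁻²³ × 290 × 9.92×10⁴ = 3.97×10⁻¹⁶ W = 397 aW

397 aW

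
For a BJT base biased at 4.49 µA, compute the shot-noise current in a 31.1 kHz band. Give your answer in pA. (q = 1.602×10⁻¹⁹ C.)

212 pA

I_n = √(2qI·B)
2qI·B = 2 × 1.602×10⁻¹⁹ × 4.49×10⁻⁶ × 3.11×10⁴ = 4.47×10⁻²⁰ A²
I_n = √(4.47×10⁻²⁰) = 2.12×10⁻¹⁰ A = 212 pA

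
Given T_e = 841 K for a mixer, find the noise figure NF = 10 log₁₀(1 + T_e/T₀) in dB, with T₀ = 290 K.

F = 1 + T_e/T₀ = 1 + 841/290 = 3.9
NF = 10 log₁₀(3.9) = 5.91 dB

5.91 dB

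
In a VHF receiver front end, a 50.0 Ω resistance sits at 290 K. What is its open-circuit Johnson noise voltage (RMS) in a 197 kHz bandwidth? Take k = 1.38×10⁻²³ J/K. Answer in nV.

V_n = √(4kTRB)
4kTRB = 4 × 1.38×10⁻²³ × 290 × 5.00×10¹ × 1.97×10⁵ = 1.58×10⁻¹³ V²
V_n = √(1.58×10⁻¹³) = 3.97×10⁻⁷ V = 397 nV

397 nV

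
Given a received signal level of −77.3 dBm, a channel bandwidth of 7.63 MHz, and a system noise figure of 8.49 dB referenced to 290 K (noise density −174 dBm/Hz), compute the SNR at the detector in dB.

19.4 dB

Noise floor: N = −174 + 10 log₁₀(B) + NF
10 log₁₀(7.63×10⁶) = 68.83 dB
N = −174 + 68.83 + 8.49 = −96.68 dBm
SNR = P_sig − N = −77.3 − (−96.68) = 19.38 dB → 19.4 dB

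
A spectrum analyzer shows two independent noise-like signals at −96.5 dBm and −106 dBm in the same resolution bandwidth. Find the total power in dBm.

Convert to linear, add, convert back:
P₁ = 2.24×10⁻¹³ W, P₂ = 2.51×10⁻¹⁴ W
P_tot = 2.49×10⁻¹³ W → 10 log₁₀(P_tot / 10⁻³) = −96.0 dBm

−96.0 dBm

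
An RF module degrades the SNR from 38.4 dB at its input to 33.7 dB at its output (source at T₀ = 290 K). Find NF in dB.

4.7 dB

NF (dB) = SNR_in(dB) − SNR_out(dB) when the source is at T₀
NF = 38.4 − 33.7 = 4.7 dB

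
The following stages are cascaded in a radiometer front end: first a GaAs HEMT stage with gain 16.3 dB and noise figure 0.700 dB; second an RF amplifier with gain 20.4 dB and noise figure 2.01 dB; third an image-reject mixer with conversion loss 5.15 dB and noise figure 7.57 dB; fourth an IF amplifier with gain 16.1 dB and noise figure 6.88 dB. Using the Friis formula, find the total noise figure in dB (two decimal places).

0.76 dB

Convert to linear (a loss of L dB is a gain of −L dB): F_i = 10^(NF_i/10), G_i = 10^(G_i,dB/10)
  Stage 1: F_1 = 10^(0.700/10) = 1.175, G_1 = 10^(16.3/10) = 42.66
  Stage 2: F_2 = 10^(2.01/10) = 1.589, G_2 = 10^(20.4/10) = 109.6
  Stage 3: F_3 = 10^(7.57/10) = 5.715, G_3 = 10^(−5.15/10) = 0.3055
  Stage 4: F_4 = 10^(6.88/10) = 4.875, G_4 = 10^(16.1/10) = 40.74
Friis cascade:
  F = 1.175 + (1.589 − 1)/42.66 + (5.715 − 1)/4677 + (4.875 − 1)/1429 = 1.192
NF = 10 log₁₀(1.192) = 0.76 dB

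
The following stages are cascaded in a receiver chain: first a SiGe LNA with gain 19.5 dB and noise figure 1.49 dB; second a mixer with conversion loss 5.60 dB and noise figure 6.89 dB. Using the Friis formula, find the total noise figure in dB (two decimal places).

1.62 dB

Convert to linear (a loss of L dB is a gain of −L dB): F_i = 10^(NF_i/10), G_i = 10^(G_i,dB/10)
  Stage 1: F_1 = 10^(1.49/10) = 1.409, G_1 = 10^(19.5/10) = 89.13
  Stage 2: F_2 = 10^(6.89/10) = 4.887, G_2 = 10^(−5.60/10) = 0.2754
Friis cascade:
  F = 1.409 + (4.887 − 1)/89.13 = 1.453
NF = 10 log₁₀(1.453) = 1.62 dB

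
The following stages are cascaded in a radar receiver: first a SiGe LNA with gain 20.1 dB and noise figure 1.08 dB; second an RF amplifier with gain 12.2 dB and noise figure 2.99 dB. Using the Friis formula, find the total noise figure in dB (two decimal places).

Convert to linear (a loss of L dB is a gain of −L dB): F_i = 10^(NF_i/10), G_i = 10^(G_i,dB/10)
  Stage 1: F_1 = 10^(1.08/10) = 1.282, G_1 = 10^(20.1/10) = 102.3
  Stage 2: F_2 = 10^(2.99/10) = 1.991, G_2 = 10^(12.2/10) = 16.60
Friis cascade:
  F = 1.282 + (1.991 − 1)/102.3 = 1.292
NF = 10 log₁₀(1.292) = 1.11 dB

1.11 dB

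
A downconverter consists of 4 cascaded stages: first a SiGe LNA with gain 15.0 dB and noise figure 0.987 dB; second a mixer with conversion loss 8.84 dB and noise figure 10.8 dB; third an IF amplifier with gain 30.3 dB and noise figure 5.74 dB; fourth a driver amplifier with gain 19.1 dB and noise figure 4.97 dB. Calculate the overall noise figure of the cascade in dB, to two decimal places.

3.56 dB

Convert to linear (a loss of L dB is a gain of −L dB): F_i = 10^(NF_i/10), G_i = 10^(G_i,dB/10)
  Stage 1: F_1 = 10^(0.987/10) = 1.255, G_1 = 10^(15.0/10) = 31.62
  Stage 2: F_2 = 10^(10.8/10) = 12.02, G_2 = 10^(−8.84/10) = 0.1306
  Stage 3: F_3 = 10^(5.74/10) = 3.750, G_3 = 10^(30.3/10) = 1072
  Stage 4: F_4 = 10^(4.97/10) = 3.141, G_4 = 10^(19.1/10) = 81.28
Friis cascade:
  F = 1.255 + (12.02 − 1)/31.62 + (3.750 − 1)/4.130 + (3.141 − 1)/4426 = 2.270
NF = 10 log₁₀(2.270) = 3.56 dB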